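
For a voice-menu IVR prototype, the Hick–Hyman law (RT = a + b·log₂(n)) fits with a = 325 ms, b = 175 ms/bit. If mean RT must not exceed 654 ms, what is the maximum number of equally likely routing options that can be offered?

175·log₂ n ≤ 654 − 325 = 329, giving log₂ n ≤ 1.8800 and n ≤ 3.681. The largest whole number is 3.

3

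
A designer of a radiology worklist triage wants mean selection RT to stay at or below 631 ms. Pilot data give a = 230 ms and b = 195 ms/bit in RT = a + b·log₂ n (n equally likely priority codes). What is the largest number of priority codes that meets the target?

Set 230 + 195·log₂ n ≤ 631 → log₂ n ≤ (631 − 230)/195 = 2.0564.
So n ≤ 2^2.0564 = 4.160; the largest integer n is 4.

4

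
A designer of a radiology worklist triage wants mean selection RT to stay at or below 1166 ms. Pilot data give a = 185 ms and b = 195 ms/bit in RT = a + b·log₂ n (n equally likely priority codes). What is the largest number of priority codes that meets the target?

Set 185 + 195·log₂ n ≤ 1166 → log₂ n ≤ (1166 − 185)/195 = 5.0308.
So n ≤ 2^5.0308 = 32.690; the largest integer n is 32.

32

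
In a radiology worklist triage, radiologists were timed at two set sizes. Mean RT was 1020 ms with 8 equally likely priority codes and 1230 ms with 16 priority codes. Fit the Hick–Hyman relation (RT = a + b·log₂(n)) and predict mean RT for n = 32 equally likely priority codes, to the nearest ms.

With log₂ n on the abscissa the relation is linear; from the two conditions:
  b = (1230 − 1020) / (log₂ 16 − log₂ 8) = 210 / (4 − 3) = 210 ms/bit
  a = 1020 − 210 × 3 = 390 ms
Then RT(32) = 390 + 210 × log₂ 32 = 390 + 210 × 5 ≈ 1440.000 ms.

1440 ms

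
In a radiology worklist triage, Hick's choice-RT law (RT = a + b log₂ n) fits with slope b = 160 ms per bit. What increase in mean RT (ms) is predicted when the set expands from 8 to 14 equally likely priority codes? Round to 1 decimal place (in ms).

ΔRT = (a + b log₂ n₂) − (a + b log₂ n₁) = b·(log₂ n₂ − log₂ n₁).
log₂(14) − log₂(8) = 3.8074 − 3 = 0.8074.
ΔRT = 160 × 0.8074 = 129.177 ms.

129.2 ms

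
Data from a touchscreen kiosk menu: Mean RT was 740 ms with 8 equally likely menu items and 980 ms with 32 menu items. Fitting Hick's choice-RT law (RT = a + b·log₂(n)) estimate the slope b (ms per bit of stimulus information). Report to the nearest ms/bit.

b = (RT₂ − RT₁)/(log₂ n₂ − log₂ n₁) = (980 − 740)/(5 − 3) = 120 ms/bit.

120 ms/bit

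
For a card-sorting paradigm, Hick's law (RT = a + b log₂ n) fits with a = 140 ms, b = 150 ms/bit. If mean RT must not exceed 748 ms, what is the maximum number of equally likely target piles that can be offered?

16

Set 140 + 150·log₂ n ≤ 748 → log₂ n ≤ (748 − 140)/150 = 4.0533.
So n ≤ 2^4.0533 = 16.603; the largest integer n is 16.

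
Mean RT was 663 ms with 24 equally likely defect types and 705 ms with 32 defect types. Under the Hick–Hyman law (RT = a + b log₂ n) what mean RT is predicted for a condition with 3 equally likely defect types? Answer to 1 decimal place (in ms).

359.4 ms

Solve the two-equation system in a and b:
  b = (705 − 663) / (log₂ 32 − log₂ 24) = 42 / (5 − 4.5850) = 101.196 ms/bit
  a = 663 − 101.196 × 4.5850 = 199.022 ms
Then RT(3) = 199.022 + 101.196 × log₂ 3 = 199.022 + 101.196 × 1.5850 ≈ 359.413 ms.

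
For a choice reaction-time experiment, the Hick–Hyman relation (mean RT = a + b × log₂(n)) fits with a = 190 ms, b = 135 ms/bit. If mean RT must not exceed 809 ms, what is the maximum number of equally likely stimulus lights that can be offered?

135·log₂ n ≤ 809 − 190 = 619, giving log₂ n ≤ 4.5852 and n ≤ 24.004. The largest whole number is 24.

24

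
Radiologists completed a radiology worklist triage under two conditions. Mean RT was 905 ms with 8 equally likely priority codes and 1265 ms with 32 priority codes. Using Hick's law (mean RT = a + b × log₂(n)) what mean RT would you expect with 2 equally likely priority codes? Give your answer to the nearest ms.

Fit slope and intercept:
  b = (1265 − 905) / (log₂ 32 − log₂ 8) = 360 / (5 − 3) = 180 ms/bit
  a = 905 − 180 × 3 = 365 ms
Then RT(2) = 365 + 180 × log₂ 2 = 365 + 180 × 1 ≈ 545.000 ms.

545 ms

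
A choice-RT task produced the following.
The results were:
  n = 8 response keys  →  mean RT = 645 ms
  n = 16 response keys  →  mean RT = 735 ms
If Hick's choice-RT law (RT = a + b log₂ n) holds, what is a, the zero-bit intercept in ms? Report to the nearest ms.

375 ms

Slope: b = (735 − 645) / (log₂ 16 − log₂ 8) = 90/1.0000 = 90 ms/bit.
a = RT₁ − b·log₂ n₁ = 645 − 90 × 3 = 375.000 ms.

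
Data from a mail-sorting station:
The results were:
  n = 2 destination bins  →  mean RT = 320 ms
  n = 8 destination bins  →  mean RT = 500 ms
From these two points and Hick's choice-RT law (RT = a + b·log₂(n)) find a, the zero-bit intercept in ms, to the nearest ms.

230 ms

b = (RT₂ − RT₁)/(log₂ n₂ − log₂ n₁) = (500 − 320)/(3 − 1) = 90 ms/bit.
Intercept: a = 320 − 90·log₂(2) = 230.000 ms.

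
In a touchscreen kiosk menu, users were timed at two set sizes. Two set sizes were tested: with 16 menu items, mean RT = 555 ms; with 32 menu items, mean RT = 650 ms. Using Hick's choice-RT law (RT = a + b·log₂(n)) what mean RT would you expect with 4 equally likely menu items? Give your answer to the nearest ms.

365 ms

Fit slope and intercept:
  b = (650 − 555) / (log₂ 32 − log₂ 16) = 95 / (5 − 4) = 95 ms/bit
  a = 555 − 95 × 4 = 175 ms
Then RT(4) = 175 + 95 × log₂ 4 = 175 + 95 × 2 ≈ 365.000 ms.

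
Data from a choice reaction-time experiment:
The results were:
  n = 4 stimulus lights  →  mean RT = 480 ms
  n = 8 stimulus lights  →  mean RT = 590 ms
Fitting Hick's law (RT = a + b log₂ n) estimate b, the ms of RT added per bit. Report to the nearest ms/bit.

b = (RT₂ − RT₁)/(log₂ n₂ − log₂ n₁) = (590 − 480)/(3 − 2) = 110 ms/bit.

110 ms/bit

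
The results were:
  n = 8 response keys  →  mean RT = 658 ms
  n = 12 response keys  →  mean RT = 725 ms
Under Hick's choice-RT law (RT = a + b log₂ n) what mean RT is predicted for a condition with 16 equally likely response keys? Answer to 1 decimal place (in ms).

Solve the two-equation system in a and b:
  b = (725 − 658) / (log₂ 12 − log₂ 8) = 67 / (3.5850 − 3) = 114.537 ms/bit
  a = 658 − 114.537 × 3 = 314.388 ms
Then RT(16) = 314.388 + 114.537 × log₂ 16 = 314.388 + 114.537 × 4 ≈ 772.537 ms.

772.5 ms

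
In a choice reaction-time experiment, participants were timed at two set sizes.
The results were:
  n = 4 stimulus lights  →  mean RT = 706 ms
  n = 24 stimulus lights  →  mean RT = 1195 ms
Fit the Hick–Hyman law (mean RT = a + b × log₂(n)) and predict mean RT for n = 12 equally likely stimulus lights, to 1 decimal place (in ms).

With log₂ n on the abscissa the relation is linear; from the two conditions:
  b = (1195 − 706) / (log₂ 24 − log₂ 4) = 489 / (4.5850 − 2) = 189.171 ms/bit
  a = 706 − 189.171 × 2 = 327.658 ms
Then RT(12) = 327.658 + 189.171 × log₂ 12 = 327.658 + 189.171 × 3.5850 ≈ 1005.829 ms.

1005.8 ms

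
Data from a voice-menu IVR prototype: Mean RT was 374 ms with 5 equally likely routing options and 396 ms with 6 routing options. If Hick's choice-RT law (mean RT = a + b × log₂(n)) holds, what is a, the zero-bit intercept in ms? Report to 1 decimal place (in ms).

179.8 ms

Slope: b = (396 − 374) / (log₂ 6 − log₂ 5) = 22/0.2630 = 83.639 ms/bit.
Intercept: a = 374 − 83.639·log₂(5) = 179.796 ms.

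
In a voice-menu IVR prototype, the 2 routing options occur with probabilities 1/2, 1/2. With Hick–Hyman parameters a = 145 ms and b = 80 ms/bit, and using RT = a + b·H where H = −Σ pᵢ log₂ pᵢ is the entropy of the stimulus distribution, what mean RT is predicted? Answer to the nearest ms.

Each term −pᵢ log₂ pᵢ: 0.5·1 + 0.5·1; summed, H = 1.000 bits.
Mean RT = a + bH = 145 + 80·1.000 = 225.00 ms.

225 ms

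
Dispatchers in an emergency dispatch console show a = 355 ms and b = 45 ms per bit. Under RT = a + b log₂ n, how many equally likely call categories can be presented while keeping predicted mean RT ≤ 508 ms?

10

45·log₂ n ≤ 508 − 355 = 153, giving log₂ n ≤ 3.4000 and n ≤ 10.556. The largest whole number is 10.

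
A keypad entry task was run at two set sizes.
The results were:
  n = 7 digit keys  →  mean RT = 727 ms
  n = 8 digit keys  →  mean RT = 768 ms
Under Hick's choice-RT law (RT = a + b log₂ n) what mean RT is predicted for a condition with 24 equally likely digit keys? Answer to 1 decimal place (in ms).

1105.3 ms

With log₂ n on the abscissa the relation is linear; from the two conditions:
  b = (768 − 727) / (log₂ 8 − log₂ 7) = 41 / (3 − 2.8074) = 212.827 ms/bit
  a = 727 − 212.827 × 2.8074 = 129.520 ms
Then RT(24) = 129.520 + 212.827 × log₂ 24 = 129.520 + 212.827 × 4.5850 ≈ 1105.322 ms.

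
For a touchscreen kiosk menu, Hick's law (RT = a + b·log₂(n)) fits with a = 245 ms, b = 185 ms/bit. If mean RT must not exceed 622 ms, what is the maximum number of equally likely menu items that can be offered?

185·log₂ n ≤ 622 − 245 = 377, giving log₂ n ≤ 2.0378 and n ≤ 4.106. The largest whole number is 4.

4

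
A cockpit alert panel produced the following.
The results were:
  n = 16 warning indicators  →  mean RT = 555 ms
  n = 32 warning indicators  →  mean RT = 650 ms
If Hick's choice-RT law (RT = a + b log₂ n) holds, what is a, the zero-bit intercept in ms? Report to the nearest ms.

b = (RT₂ − RT₁)/(log₂ n₂ − log₂ n₁) = (650 − 555)/(5 − 4) = 95 ms/bit.
a = RT₁ − b·log₂ n₁ = 555 − 95 × 4 = 175.000 ms.

175 ms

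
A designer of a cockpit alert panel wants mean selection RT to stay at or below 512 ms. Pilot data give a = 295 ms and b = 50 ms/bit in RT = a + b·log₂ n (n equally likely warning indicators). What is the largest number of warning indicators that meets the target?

20

Set 295 + 50·log₂ n ≤ 512 → log₂ n ≤ (512 − 295)/50 = 4.3400.
So n ≤ 2^4.3400 = 20.252; the largest integer n is 20.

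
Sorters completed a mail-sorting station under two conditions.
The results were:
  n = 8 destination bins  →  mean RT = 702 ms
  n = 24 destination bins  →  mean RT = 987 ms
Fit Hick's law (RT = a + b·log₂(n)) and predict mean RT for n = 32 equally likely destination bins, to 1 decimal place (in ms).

RT is linear in log₂ n, so two points fix the line:
  b = (987 − 702) / (log₂ 24 − log₂ 8) = 285 / (4.5850 − 3) = 179.815 ms/bit
  a = 702 − 179.815 × 3 = 162.555 ms
Then RT(32) = 162.555 + 179.815 × log₂ 32 = 162.555 + 179.815 × 5 ≈ 1061.630 ms.

1061.6 ms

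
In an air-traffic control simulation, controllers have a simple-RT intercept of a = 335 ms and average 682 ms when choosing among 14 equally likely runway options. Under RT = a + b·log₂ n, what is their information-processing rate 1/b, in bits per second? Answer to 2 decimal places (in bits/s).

Choice component = 682 − 335 = 347 ms over log₂(14) = 3.8074 bits.
b = 347 / 3.8074 = 91.139 ms/bit, so 1/b = 10.972 bits/s.

10.97 bits/s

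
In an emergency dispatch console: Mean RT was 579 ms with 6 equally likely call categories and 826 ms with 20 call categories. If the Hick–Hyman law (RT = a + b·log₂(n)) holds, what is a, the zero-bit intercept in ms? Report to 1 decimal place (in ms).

211.4 ms

Slope: b = (826 − 579) / (log₂ 20 − log₂ 6) = 247/1.7370 = 142.202 ms/bit.
Intercept: a = 579 − 142.202·log₂(6) = 211.413 ms.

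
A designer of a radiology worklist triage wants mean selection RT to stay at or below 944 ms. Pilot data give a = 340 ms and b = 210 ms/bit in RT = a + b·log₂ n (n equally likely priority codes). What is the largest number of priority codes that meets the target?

Information budget: (944 − 340)/210 = 2.8762 bits, so n ≤ 2^2.8762 = 7.342 → at most 7.

7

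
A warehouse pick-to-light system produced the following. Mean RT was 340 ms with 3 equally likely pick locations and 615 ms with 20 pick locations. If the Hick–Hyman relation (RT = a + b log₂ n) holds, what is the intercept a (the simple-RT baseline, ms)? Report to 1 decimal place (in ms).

The slope on a log₂ axis is (615 − 340) / (4.3219 − 1.5850) = 100.476 ms/bit.
Intercept: a = 340 − 100.476·log₂(3) = 180.749 ms.

180.7 ms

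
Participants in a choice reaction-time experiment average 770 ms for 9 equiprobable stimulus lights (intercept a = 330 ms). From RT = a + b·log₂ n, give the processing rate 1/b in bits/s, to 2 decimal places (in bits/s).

7.20 bits/s

b = (770 − 330)/log₂ 9 = 440/3.1699 = 138.805 ms per bit = 0.13880 s/bit; the reciprocal is 7.204 bits/s.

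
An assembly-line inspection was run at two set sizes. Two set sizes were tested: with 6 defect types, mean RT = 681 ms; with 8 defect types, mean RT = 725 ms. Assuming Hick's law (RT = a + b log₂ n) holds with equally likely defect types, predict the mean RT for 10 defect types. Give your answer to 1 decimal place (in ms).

759.1 ms

RT is linear in log₂ n, so two points fix the line:
  b = (725 − 681) / (log₂ 8 − log₂ 6) = 44 / (3 − 2.5850) = 106.015 ms/bit
  a = 681 − 106.015 × 2.5850 = 406.956 ms
Then RT(10) = 406.956 + 106.015 × log₂ 10 = 406.956 + 106.015 × 3.3219 ≈ 759.129 ms.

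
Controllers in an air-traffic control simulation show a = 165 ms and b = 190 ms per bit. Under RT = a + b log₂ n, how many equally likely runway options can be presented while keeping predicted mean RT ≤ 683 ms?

Set 165 + 190·log₂ n ≤ 683 → log₂ n ≤ (683 − 165)/190 = 2.7263.
So n ≤ 2^2.7263 = 6.618; the largest integer n is 6.

6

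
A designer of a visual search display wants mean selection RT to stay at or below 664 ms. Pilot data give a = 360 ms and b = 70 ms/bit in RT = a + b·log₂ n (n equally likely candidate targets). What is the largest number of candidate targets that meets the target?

Set 360 + 70·log₂ n ≤ 664 → log₂ n ≤ (664 − 360)/70 = 4.3429.
So n ≤ 2^4.3429 = 20.292; the largest integer n is 20.

20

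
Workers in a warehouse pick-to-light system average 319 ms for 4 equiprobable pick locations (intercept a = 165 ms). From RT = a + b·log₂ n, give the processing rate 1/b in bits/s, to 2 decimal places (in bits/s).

b = (319 − 165)/log₂ 4 = 154/2 = 77.000 ms per bit = 0.07700 s/bit; the reciprocal is 12.987 bits/s.

12.99 bits/s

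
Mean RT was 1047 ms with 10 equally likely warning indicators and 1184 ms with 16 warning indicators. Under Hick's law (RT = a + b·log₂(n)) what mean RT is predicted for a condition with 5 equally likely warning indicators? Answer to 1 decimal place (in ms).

With log₂ n on the abscissa the relation is linear; from the two conditions:
  b = (1184 − 1047) / (log₂ 16 − log₂ 10) = 137 / (4 − 3.3219) = 202.043 ms/bit
  a = 1047 − 202.043 × 3.3219 = 375.826 ms
Then RT(5) = 375.826 + 202.043 × log₂ 5 = 375.826 + 202.043 × 2.3219 ≈ 844.957 ms.

845.0 ms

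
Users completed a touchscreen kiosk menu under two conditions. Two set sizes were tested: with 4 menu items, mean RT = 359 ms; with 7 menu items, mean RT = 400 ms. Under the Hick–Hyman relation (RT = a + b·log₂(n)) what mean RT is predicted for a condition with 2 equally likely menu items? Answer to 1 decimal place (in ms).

RT is linear in log₂ n, so two points fix the line:
  b = (400 − 359) / (log₂ 7 − log₂ 4) = 41 / (2.8074 − 2) = 50.783 ms/bit
  a = 359 − 50.783 × 2 = 257.434 ms
Then RT(2) = 257.434 + 50.783 × log₂ 2 = 257.434 + 50.783 × 1 ≈ 308.217 ms.

308.2 ms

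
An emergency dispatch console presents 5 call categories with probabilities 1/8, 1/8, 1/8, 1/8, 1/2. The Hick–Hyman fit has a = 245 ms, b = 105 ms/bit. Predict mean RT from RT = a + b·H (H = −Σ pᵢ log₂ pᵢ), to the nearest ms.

Each term −pᵢ log₂ pᵢ: 0.125·3 + 0.125·3 + 0.125·3 + 0.125·3 + 0.5·1; summed, H = 2.000 bits.
Mean RT = a + bH = 245 + 105·2.000 = 455.00 ms.

455 ms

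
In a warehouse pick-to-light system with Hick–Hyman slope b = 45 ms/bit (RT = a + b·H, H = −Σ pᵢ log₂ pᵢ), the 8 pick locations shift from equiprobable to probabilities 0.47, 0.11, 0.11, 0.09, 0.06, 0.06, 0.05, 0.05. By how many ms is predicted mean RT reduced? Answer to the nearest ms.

25 ms

Equiprobable entropy H₀ = log₂ 8 = 3.0000 bits.
Skewed entropy H = −Σ pᵢ log₂ pᵢ = 2.4444 bits.
ΔRT = b·(H₀ − H) = 45 × 0.5556 = 25.00 ms.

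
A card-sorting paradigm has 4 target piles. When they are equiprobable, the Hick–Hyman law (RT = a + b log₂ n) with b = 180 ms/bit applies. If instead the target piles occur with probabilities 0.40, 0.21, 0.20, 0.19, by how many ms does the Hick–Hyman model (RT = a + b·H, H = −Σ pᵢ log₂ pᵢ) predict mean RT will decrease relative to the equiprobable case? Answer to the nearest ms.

14 ms

Equiprobable entropy H₀ = log₂ 4 = 2.0000 bits.
Skewed entropy H = −Σ pᵢ log₂ pᵢ = 1.9212 bits.
ΔRT = b·(H₀ − H) = 180 × 0.0788 = 14.18 ms.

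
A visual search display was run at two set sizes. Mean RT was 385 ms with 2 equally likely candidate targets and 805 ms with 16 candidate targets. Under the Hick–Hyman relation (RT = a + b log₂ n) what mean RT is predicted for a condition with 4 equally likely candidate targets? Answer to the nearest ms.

525 ms

RT is linear in log₂ n, so two points fix the line:
  b = (805 − 385) / (log₂ 16 − log₂ 2) = 420 / (4 − 1) = 140 ms/bit
  a = 385 − 140 × 1 = 245 ms
Then RT(4) = 245 + 140 × log₂ 4 = 245 + 140 × 2 ≈ 525.000 ms.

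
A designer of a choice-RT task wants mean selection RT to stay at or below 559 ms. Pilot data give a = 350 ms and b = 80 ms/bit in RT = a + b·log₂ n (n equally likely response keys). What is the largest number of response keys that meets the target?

80·log₂ n ≤ 559 − 350 = 209, giving log₂ n ≤ 2.6125 and n ≤ 6.116. The largest whole number is 6.

6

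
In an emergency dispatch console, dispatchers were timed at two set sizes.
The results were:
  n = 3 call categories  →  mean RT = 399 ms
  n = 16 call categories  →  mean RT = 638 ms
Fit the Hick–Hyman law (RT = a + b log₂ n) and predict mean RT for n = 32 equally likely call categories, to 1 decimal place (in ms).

737.0 ms

Fit slope and intercept:
  b = (638 − 399) / (log₂ 16 − log₂ 3) = 239 / (4 − 1.5850) = 98.963 ms/bit
  a = 399 − 98.963 × 1.5850 = 242.147 ms
Then RT(32) = 242.147 + 98.963 × log₂ 32 = 242.147 + 98.963 × 5 ≈ 736.963 ms.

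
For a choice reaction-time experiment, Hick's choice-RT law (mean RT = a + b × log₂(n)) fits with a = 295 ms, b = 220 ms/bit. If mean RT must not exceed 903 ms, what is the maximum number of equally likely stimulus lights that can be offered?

Information budget: (903 − 295)/220 = 2.7636 bits, so n ≤ 2^2.7636 = 6.791 → at most 6.

6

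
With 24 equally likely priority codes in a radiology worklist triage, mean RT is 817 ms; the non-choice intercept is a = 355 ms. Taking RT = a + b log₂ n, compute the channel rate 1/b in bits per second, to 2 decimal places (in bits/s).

9.92 bits/s

Choice component = 817 − 355 = 462 ms over log₂(24) = 4.5850 bits.
b = 462 / 4.5850 = 100.764 ms/bit, so 1/b = 9.924 bits/s.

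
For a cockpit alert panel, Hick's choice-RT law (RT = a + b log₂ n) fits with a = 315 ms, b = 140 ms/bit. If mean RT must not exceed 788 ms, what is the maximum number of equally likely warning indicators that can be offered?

10

140·log₂ n ≤ 788 − 315 = 473, giving log₂ n ≤ 3.3786 and n ≤ 10.400. The largest whole number is 10.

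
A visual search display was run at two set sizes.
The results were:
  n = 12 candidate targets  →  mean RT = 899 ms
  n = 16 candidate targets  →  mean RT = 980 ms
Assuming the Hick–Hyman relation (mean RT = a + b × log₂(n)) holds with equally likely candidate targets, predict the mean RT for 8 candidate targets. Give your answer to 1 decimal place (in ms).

Solve the two-equation system in a and b:
  b = (980 − 899) / (log₂ 16 − log₂ 12) = 81 / (4 − 3.5850) = 195.163 ms/bit
  a = 899 − 195.163 × 3.5850 = 199.348 ms
Then RT(8) = 199.348 + 195.163 × log₂ 8 = 199.348 + 195.163 × 3 ≈ 784.837 ms.

784.8 ms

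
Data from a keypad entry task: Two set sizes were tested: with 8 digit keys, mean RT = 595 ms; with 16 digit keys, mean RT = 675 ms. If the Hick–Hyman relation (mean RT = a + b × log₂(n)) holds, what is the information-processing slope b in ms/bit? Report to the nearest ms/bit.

80 ms/bit

The slope on a log₂ axis is (675 − 595) / (4 − 3) = 80 ms/bit.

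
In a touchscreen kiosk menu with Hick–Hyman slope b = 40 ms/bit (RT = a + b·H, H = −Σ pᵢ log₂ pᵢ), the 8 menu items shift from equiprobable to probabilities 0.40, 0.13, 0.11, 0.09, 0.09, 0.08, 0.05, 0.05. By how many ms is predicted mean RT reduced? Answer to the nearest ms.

The RT saving is b·ΔH. Equiprobable H₀ = log₂(8) = 3.0000 bits; with the given probabilities H = 2.6107 bits.
b·(H₀ − H) = 40 × (3.0000 − 2.6107) = 15.57 ms.

16 ms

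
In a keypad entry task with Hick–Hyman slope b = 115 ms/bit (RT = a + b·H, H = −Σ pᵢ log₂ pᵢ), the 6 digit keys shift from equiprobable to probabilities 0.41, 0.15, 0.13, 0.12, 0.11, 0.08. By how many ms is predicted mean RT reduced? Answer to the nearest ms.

Equiprobable entropy H₀ = log₂ 6 = 2.5850 bits.
Skewed entropy H = −Σ pᵢ log₂ pᵢ = 2.3294 bits.
ΔRT = b·(H₀ − H) = 115 × 0.2555 = 29.39 ms.

29 ms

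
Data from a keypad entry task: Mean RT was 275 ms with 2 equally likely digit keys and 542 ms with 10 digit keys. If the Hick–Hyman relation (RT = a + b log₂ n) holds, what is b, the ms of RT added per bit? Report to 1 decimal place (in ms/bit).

115.0 ms/bit

The slope on a log₂ axis is (542 − 275) / (3.3219 − 1) = 114.991 ms/bit.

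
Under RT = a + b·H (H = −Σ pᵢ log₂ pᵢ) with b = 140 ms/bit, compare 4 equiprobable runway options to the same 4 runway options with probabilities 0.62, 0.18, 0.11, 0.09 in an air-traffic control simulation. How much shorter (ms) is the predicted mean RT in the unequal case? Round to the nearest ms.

The RT saving is b·ΔH. Equiprobable H₀ = log₂(4) = 2.0000 bits; with the given probabilities H = 1.5358 bits.
b·(H₀ − H) = 140 × (2.0000 − 1.5358) = 64.98 ms.

65 ms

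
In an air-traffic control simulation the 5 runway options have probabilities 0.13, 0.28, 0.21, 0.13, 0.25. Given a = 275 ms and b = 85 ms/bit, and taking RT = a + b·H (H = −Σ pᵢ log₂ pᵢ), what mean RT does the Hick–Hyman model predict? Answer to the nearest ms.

466 ms

Entropy contributions −pᵢ log₂ pᵢ: 0.3826, 0.5142, 0.4728, 0.3826, 0.5000; sum H = 2.2523 bits.
RT = a + bH = 275 + 85·2.2523 = 466.45 ms.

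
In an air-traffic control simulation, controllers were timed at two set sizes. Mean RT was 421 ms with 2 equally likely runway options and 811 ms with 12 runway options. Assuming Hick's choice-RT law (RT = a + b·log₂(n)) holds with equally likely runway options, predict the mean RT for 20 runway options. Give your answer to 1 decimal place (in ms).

922.2 ms

Fit slope and intercept:
  b = (811 − 421) / (log₂ 12 − log₂ 2) = 390 / (3.5850 − 1) = 150.873 ms/bit
  a = 421 − 150.873 × 1 = 270.127 ms
Then RT(20) = 270.127 + 150.873 × log₂ 20 = 270.127 + 150.873 × 4.3219 ≈ 922.188 ms.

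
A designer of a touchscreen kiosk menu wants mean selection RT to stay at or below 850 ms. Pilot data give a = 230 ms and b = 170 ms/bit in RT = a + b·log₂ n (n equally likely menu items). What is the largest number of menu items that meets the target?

12

Set 230 + 170·log₂ n ≤ 850 → log₂ n ≤ (850 − 230)/170 = 3.6471.
So n ≤ 2^3.6471 = 12.528; the largest integer n is 12.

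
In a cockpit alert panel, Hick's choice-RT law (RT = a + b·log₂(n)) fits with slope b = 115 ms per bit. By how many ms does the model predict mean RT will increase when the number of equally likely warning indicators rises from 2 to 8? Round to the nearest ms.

Only the slope matters, since a is common to both: ΔRT = b·log₂(n₂/n₁).
log₂(8) − log₂(2) = log₂(8/2) = log₂(4) = 2.
ΔRT = 115 × 2.0000 = 230.000 ms.

230 ms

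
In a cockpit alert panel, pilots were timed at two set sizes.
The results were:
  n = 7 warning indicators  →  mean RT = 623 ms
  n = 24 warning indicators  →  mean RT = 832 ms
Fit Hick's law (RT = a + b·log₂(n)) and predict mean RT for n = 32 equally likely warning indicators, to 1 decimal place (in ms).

With log₂ n on the abscissa the relation is linear; from the two conditions:
  b = (832 − 623) / (log₂ 24 − log₂ 7) = 209 / (4.5850 − 2.8074) = 117.574 ms/bit
  a = 623 − 117.574 × 2.8074 = 292.929 ms
Then RT(32) = 292.929 + 117.574 × log₂ 32 = 292.929 + 117.574 × 5 ≈ 880.798 ms.

880.8 ms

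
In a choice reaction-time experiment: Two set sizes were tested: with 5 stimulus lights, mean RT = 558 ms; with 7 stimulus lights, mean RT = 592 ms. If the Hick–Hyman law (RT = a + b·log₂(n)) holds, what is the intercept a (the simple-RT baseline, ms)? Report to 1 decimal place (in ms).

395.4 ms

Slope: b = (592 − 558) / (log₂ 7 − log₂ 5) = 34/0.4854 = 70.041 ms/bit.
a = RT₁ − b·log₂ n₁ = 558 − 70.041 × 2.3219 = 395.369 ms.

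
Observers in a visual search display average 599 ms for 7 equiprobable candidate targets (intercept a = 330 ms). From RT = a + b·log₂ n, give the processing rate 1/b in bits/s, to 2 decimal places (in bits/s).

Choice component = 599 − 330 = 269 ms over log₂(7) = 2.8074 bits.
b = 269 / 2.8074 = 95.820 ms/bit, so 1/b = 10.436 bits/s.

10.44 bits/s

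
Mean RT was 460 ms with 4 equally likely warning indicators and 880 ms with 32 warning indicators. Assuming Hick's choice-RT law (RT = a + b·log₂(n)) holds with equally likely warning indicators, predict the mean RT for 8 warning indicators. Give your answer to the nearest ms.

600 ms

With log₂ n on the abscissa the relation is linear; from the two conditions:
  b = (880 − 460) / (log₂ 32 − log₂ 4) = 420 / (5 − 2) = 140 ms/bit
  a = 460 − 140 × 2 = 180 ms
Then RT(8) = 180 + 140 × log₂ 8 = 180 + 140 × 3 ≈ 600.000 ms.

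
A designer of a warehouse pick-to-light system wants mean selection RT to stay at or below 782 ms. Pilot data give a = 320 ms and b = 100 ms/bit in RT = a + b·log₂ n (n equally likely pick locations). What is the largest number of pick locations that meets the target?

24

Information budget: (782 − 320)/100 = 4.6200 bits, so n ≤ 2^4.6200 = 24.590 → at most 24.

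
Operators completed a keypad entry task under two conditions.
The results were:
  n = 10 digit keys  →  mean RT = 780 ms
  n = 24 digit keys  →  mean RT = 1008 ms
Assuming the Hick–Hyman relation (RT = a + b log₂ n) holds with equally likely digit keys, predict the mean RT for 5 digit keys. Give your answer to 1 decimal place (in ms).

599.5 ms

RT is linear in log₂ n, so two points fix the line:
  b = (1008 − 780) / (log₂ 24 − log₂ 10) = 228 / (4.5850 − 3.3219) = 180.518 ms/bit
  a = 780 − 180.518 × 3.3219 = 180.333 ms
Then RT(5) = 180.333 + 180.518 × log₂ 5 = 180.333 + 180.518 × 2.3219 ≈ 599.482 ms.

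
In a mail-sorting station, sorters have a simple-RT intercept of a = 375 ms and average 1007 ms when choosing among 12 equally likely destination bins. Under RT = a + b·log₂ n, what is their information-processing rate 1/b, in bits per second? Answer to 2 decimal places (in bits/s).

Choice component = 1007 − 375 = 632 ms over log₂(12) = 3.5850 bits.
b = 632 / 3.5850 = 176.292 ms/bit, so 1/b = 5.672 bits/s.

5.67 bits/s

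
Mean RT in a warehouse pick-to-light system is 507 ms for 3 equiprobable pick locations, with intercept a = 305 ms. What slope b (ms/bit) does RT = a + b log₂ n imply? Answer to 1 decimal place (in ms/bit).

log₂(3) = 1.5850 bits.
b = (RT − a)/log₂ n = (507 − 305) / 1.5850 = 127.448 ms/bit.

127.4 ms/bit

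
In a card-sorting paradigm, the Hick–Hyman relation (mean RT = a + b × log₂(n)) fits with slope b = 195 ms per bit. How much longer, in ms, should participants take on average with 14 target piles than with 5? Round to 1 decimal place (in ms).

289.7 ms

Only the slope matters, since a is common to both: ΔRT = b·log₂(n₂/n₁).
log₂(14) − log₂(5) = 3.8074 − 2.3219 = 1.4854.
ΔRT = 195 × 1.4854 = 289.658 ms.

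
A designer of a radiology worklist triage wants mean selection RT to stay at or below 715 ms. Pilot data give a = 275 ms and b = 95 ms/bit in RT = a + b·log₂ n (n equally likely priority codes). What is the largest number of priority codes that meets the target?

24

Information budget: (715 − 275)/95 = 4.6316 bits, so n ≤ 2^4.6316 = 24.788 → at most 24.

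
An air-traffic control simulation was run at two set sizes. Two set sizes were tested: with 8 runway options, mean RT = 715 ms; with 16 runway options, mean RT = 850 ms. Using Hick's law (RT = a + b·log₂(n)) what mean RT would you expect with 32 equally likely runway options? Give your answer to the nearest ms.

Solve the two-equation system in a and b:
  b = (850 − 715) / (log₂ 16 − log₂ 8) = 135 / (4 − 3) = 135 ms/bit
  a = 715 − 135 × 3 = 310 ms
Then RT(32) = 310 + 135 × log₂ 32 = 310 + 135 × 5 ≈ 985.000 ms.

985 ms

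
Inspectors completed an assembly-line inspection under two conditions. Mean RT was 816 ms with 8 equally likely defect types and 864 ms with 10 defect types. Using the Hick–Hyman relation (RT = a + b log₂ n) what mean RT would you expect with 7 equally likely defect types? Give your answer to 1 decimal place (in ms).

787.3 ms

RT is linear in log₂ n, so two points fix the line:
  b = (864 − 816) / (log₂ 10 − log₂ 8) = 48 / (3.3219 − 3) = 149.102 ms/bit
  a = 816 − 149.102 × 3 = 368.695 ms
Then RT(7) = 368.695 + 149.102 × log₂ 7 = 368.695 + 149.102 × 2.8074 ≈ 787.276 ms.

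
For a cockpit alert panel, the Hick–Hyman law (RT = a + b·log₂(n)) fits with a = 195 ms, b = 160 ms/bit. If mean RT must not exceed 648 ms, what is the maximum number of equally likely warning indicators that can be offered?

7

Set 195 + 160·log₂ n ≤ 648 → log₂ n ≤ (648 − 195)/160 = 2.8312.
So n ≤ 2^2.8312 = 7.117; the largest integer n is 7.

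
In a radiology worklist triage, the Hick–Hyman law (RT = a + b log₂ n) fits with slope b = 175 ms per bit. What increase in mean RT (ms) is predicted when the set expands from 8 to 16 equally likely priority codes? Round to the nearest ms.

Only the slope matters, since a is common to both: ΔRT = b·log₂(n₂/n₁).
log₂(16) − log₂(8) = log₂(16/8) = log₂(2) = 1.
ΔRT = 175 × 1.0000 = 175.000 ms.

175 ms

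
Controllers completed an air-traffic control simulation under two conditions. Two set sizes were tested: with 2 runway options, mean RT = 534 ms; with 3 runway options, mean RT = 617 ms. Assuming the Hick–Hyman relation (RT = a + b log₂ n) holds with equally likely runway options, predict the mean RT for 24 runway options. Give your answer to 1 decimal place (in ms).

1042.7 ms

RT is linear in log₂ n, so two points fix the line:
  b = (617 − 534) / (log₂ 3 − log₂ 2) = 83 / (1.5850 − 1) = 141.889 ms/bit
  a = 534 − 141.889 × 1 = 392.111 ms
Then RT(24) = 392.111 + 141.889 × log₂ 24 = 392.111 + 141.889 × 4.5850 ≈ 1042.668 ms.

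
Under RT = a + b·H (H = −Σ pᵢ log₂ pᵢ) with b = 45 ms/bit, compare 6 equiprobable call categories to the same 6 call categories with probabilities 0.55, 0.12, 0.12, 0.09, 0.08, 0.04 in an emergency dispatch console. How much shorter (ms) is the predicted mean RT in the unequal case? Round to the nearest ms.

26 ms

The RT saving is b·ΔH. Equiprobable H₀ = log₂(6) = 2.5850 bits; with the given probabilities H = 1.9984 bits.
b·(H₀ − H) = 45 × (2.5850 − 1.9984) = 26.39 ms.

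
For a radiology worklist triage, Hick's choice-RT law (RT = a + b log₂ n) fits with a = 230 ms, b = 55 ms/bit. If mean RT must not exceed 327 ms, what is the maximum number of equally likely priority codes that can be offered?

55·log₂ n ≤ 327 − 230 = 97, giving log₂ n ≤ 1.7636 and n ≤ 3.396. The largest whole number is 3.

3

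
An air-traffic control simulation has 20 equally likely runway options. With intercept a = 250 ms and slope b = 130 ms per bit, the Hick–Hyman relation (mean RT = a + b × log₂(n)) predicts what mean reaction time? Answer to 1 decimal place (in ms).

log₂(20) = 4.3219 bits, so RT = 250 + 130 × 4.3219 ≈ 811.851 ms.

811.9 ms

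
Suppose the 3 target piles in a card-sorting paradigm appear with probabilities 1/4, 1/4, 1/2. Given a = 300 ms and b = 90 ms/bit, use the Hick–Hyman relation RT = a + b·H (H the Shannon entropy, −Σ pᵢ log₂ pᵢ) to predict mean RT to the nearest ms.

Each term −pᵢ log₂ pᵢ: 0.25·2 + 0.25·2 + 0.5·1; summed, H = 1.500 bits.
Mean RT = a + bH = 300 + 90·1.500 = 435.00 ms.

435 ms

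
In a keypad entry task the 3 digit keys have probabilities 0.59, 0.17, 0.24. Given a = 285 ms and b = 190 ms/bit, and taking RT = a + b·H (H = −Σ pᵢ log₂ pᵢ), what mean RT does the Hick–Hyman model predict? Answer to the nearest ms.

Entropy contributions −pᵢ log₂ pᵢ: 0.4491, 0.4346, 0.4941; sum H = 1.3778 bits.
RT = a + bH = 285 + 190·1.3778 = 546.79 ms.

547 ms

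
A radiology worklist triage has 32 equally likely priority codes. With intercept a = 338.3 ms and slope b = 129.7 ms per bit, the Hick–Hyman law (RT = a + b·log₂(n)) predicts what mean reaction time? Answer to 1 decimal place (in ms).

986.8 ms

log₂(32) = 5 bits, so RT = 338.3 + 129.7 × 5 ≈ 986.800 ms.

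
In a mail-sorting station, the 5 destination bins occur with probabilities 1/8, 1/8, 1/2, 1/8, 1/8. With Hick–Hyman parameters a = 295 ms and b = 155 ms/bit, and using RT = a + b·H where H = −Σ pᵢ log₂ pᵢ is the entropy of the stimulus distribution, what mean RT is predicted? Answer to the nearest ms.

Each term −pᵢ log₂ pᵢ: 0.125·3 + 0.125·3 + 0.5·1 + 0.125·3 + 0.125·3; summed, H = 2.000 bits.
Mean RT = a + bH = 295 + 155·2.000 = 605.00 ms.

605 ms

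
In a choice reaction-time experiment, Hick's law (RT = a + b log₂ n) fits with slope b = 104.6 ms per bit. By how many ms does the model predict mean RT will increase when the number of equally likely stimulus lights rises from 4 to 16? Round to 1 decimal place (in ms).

209.2 ms

Only the slope matters, since a is common to both: ΔRT = b·log₂(n₂/n₁).
log₂(16) − log₂(4) = log₂(16/4) = log₂(4) = 2.
ΔRT = 104.6 × 2.0000 = 209.200 ms.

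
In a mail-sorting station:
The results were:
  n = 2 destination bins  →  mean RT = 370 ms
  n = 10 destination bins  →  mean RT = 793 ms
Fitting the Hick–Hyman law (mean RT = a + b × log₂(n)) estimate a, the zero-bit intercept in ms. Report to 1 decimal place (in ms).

The slope on a log₂ axis is (793 − 370) / (3.3219 − 1) = 182.176 ms/bit.
a = RT₁ − b·log₂ n₁ = 370 − 182.176 × 1 = 187.824 ms.

187.8 ms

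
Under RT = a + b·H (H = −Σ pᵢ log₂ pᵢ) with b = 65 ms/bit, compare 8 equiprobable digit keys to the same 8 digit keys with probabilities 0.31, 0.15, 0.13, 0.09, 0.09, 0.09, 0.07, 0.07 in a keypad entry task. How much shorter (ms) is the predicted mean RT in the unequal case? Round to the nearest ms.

14 ms

Equiprobable entropy H₀ = log₂ 8 = 3.0000 bits.
Skewed entropy H = −Σ pᵢ log₂ pᵢ = 2.7921 bits.
ΔRT = b·(H₀ − H) = 65 × 0.2079 = 13.52 ms.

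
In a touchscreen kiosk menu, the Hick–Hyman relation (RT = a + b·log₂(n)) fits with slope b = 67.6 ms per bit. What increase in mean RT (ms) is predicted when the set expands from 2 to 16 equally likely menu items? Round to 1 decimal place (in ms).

The intercept a cancels: ΔRT = b·(log₂ n₂ − log₂ n₁) = b·log₂(n₂/n₁).
log₂(16) − log₂(2) = log₂(16/2) = log₂(8) = 3.
ΔRT = 67.6 × 3.0000 = 202.800 ms.

202.8 ms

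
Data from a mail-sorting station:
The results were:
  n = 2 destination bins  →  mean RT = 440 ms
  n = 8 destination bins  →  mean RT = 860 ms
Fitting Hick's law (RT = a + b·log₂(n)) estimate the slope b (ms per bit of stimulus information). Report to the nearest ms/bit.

Slope: b = (860 − 440) / (log₂ 8 − log₂ 2) = 420/2.0000 = 210 ms/bit.

210 ms/bit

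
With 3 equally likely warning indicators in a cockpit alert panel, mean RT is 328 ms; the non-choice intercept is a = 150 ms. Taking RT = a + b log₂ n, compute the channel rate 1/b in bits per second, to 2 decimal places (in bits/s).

Choice component = 328 − 150 = 178 ms over log₂(3) = 1.5850 bits.
b = 178 / 1.5850 = 112.305 ms/bit, so 1/b = 8.904 bits/s.

8.90 bits/s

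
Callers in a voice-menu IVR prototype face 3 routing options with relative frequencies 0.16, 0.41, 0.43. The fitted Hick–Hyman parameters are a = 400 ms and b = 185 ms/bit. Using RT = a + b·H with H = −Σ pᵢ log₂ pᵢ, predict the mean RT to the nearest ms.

H = 0.16·log₂(1/0.16) + 0.41·log₂(1/0.41) + 0.43·log₂(1/0.43) = 1.4740 bits.
RT = 400 + 185 × 1.4740 = 672.68 ms.

673 ms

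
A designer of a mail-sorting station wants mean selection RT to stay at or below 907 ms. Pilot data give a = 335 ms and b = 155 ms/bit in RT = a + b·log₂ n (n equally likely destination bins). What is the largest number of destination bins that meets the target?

Set 335 + 155·log₂ n ≤ 907 → log₂ n ≤ (907 − 335)/155 = 3.6903.
So n ≤ 2^3.6903 = 12.909; the largest integer n is 12.

12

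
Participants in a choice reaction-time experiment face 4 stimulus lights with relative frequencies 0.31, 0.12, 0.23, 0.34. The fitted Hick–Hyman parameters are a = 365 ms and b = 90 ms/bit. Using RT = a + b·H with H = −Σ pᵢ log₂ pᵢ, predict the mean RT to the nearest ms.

H = 0.31·log₂(1/0.31) + 0.12·log₂(1/0.12) + 0.23·log₂(1/0.23) + 0.34·log₂(1/0.34) = 1.9077 bits.
RT = 365 + 90 × 1.9077 = 536.69 ms.

537 ms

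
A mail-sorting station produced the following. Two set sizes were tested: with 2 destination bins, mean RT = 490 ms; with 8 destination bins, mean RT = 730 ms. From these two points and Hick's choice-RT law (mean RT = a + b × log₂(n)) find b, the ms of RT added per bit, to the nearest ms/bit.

120 ms/bit

The slope on a log₂ axis is (730 − 490) / (3 − 1) = 120 ms/bit.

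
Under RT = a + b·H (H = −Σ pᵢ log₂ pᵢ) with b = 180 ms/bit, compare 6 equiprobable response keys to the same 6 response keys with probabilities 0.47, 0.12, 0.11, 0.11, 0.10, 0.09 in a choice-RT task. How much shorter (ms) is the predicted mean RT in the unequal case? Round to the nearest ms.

65 ms

The RT saving is b·ΔH. Equiprobable H₀ = log₂(6) = 2.5850 bits; with the given probabilities H = 2.2244 bits.
b·(H₀ − H) = 180 × (2.5850 − 2.2244) = 64.89 ms.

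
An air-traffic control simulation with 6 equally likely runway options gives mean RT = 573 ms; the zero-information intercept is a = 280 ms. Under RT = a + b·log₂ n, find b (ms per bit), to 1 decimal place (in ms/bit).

log₂(6) = 2.5850 bits.
b = (RT − a)/log₂ n = (573 − 280) / 2.5850 = 113.348 ms/bit.

113.3 ms/bit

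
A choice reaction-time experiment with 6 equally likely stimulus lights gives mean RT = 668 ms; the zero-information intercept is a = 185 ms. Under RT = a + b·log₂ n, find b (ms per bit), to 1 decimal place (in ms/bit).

6 alternatives carry log₂ 6 = 2.5850 bits; the choice cost is 668 − 185 = 483 ms, so b = 483/2.5850 = 186.850 ms/bit.

186.8 ms/bit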